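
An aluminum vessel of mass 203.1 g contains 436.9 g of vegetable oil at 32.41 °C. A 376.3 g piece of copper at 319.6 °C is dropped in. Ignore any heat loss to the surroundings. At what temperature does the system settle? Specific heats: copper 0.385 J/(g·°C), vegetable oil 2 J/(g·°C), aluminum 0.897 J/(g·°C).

T_f ≈ 67.1 °C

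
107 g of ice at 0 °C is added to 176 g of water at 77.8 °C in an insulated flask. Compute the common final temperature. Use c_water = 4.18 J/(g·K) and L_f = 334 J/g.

Energy balance with sensible and latent terms:
fusion: m_ice L_f = 107×334 = 35738; meltwater 0→T: 107×4.18×T = 447.26 T; water: 735.68(T − 77.8)
1182.9 T = 57236 − 35738 = 21498
T ≈ 18.17 °C. Since T > 0 °C, the all-ice-melts assumption holds.

T_f ≈ 18.2 °C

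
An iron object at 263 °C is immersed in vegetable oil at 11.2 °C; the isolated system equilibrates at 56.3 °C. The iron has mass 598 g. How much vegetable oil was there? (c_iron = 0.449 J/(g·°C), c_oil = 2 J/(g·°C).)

Taking heat into each body as positive, Σ m c ΔT = 0:
598·0.449·(56.3 − 263) + m·2·(56.3 − 11.2) = 0
90.2 m = 55499
m = 55499/90.2 ≈ 615.3 g

m ≈ 615 g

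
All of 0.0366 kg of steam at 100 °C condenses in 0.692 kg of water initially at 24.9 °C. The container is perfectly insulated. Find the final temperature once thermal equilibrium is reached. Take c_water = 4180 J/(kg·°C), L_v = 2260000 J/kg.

Heat gained plus heat lost sum to zero:
latent heat released on condensation: 0.0366·2260000 = 82716
  condensate cools 100→T: 0.0366·4180·(T − 100) = 152.99(T − 100)
  water warms: 0.692·4180·(T − 24.9) = 2892.6(T − 24.9)
3045.5 T = 82716 + 15299 + 72025 = 170040
T ≈ 55.83 °C (< 100 °C, so full condensation is consistent).

T_f ≈ 55.8 °C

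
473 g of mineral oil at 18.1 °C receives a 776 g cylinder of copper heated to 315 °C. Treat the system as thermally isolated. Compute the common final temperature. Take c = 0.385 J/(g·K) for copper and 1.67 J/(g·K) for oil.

Let T be the final temperature. ΣQ_i = 0:
776·0.385·(T − 315) + 473·1.67·(T − 18.1) = 0
298.76(T − 315) + 789.91(T − 18.1) = 0
(298.76 + 789.91) T = 298.76·315 + 789.91·18.1
T = 108407 / 1088.7 = 99.6 °C

T_f ≈ 99.6 °C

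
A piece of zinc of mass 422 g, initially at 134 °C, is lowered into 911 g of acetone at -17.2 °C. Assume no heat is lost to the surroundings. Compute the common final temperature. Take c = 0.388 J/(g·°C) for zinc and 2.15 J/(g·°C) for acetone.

|Q_zinc| = |Q_acetone|:
422·0.388·(134 − T) = 911·2.15·(T − (-17.2))
163.74(134 − T) = 1958.6(T − (-17.2))
2122.4 T = -11748  ⇒  T ≈ -5.54 °C

T_f ≈ -5.5 °C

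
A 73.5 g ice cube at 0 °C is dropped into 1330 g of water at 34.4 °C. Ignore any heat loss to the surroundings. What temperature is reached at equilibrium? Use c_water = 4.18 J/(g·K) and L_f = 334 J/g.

Energy balance with sensible and latent terms:
latent heat to melt: 73.5·334 = 24549; warm the meltwater: 307.23 T; water cools: 1330·4.18·(T − 34.4) = 5559.4(T − 34.4)
5866.6 T = 191243 − 24549 = 166694
T ≈ 28.41 °C (positive, so assuming full melt was valid).

T_f ≈ 28.4 °C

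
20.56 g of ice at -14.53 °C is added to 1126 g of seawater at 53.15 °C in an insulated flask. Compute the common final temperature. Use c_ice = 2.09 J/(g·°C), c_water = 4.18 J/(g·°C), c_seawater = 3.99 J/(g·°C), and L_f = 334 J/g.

Heat gained plus heat lost sum to zero:
ice -14.53→0 °C: 20.56·2.09·14.53 = 624.36
  fusion: m_ice L_f = 20.56·334 = 6867
  warm the meltwater: 85.94 T
  seawater cools: 1126·3.99·(T − 53.15) = 4492.7(T − 53.15)
4578.7 T = 238789 − 7491.4 = 231298
T ≈ 50.52 °C (positive, so assuming full melt was valid).

T_f ≈ 50.5 °C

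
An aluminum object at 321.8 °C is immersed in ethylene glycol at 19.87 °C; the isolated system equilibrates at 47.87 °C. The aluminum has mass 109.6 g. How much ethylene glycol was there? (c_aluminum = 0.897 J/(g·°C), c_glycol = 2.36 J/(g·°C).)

Let T be the final temperature. ΣQ_i = 0:
109.6×0.897×(47.87 − 321.8) + m×2.36×(47.87 − 19.87) = 0
66.08 m = 26930
m = 26930/66.08 ≈ 407.5 g

m ≈ 408 g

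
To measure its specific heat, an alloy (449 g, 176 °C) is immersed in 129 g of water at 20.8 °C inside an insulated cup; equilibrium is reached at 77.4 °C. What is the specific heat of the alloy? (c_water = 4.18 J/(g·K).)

c ≈ 0.689 J/(g·K)

m_s c (T_s − T_f) = m_water c_water (T_f − T_0):
449·c·(176 − 77.4) = 129·4.18·(77.4 − 20.8)
44271 c = 30520  ⇒  c ≈ 0.6894 J/(g·K)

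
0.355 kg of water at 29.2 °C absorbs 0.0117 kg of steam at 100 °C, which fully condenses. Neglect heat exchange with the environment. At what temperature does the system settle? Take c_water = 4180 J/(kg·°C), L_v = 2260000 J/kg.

Energy balance with sensible and latent terms:
steam→water at 100 °C releases m L_v = 0.0117×2260000 = 26442; condensate cools 100→T: 0.0117×4180×(T − 100) = 48.91(T − 100); water warms: 0.355×4180×(T − 29.2) = 1483.9(T − 29.2)
1532.8 T = 26442 + 4890.6 + 43330 = 74662
T ≈ 48.71 °C, under the boiling point, so the assumption holds.

T_f ≈ 48.7 °C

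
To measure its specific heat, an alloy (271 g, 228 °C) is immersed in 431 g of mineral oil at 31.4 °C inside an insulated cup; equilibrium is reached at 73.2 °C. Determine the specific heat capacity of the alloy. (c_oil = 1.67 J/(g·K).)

m_s c (T_s − T_f) = m_oil c_oil (T_f − T_0):
271·c·(228 − 73.2) = 431·1.67·(73.2 − 31.4)
41951 c = 30086  ⇒  c ≈ 0.7172 J/(g·K)

c ≈ 0.717 J/(g·K)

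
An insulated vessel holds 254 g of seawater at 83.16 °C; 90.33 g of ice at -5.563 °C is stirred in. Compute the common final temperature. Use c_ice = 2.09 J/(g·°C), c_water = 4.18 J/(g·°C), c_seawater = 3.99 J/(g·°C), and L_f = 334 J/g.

Let T be the final temperature. ΣQ_i = 0:
warm ice to 0 °C: 90.33×2.09×(0 − (-5.563)) = 1050.2; melt ice: 90.33×334 = 30170; warm the meltwater: 377.58 T; seawater cools: 254×3.99×(T − 83.16) = 1013.5(T − 83.16)
1391 T = 84279 − 31220 = 53059
T ≈ 38.14 °C. Since T > 0 °C, the all-ice-melts assumption holds.

T_f ≈ 38.1 °C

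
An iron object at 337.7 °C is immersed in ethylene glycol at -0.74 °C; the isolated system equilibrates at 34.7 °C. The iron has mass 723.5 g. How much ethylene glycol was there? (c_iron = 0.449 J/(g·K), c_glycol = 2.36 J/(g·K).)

m ≈ 1180 g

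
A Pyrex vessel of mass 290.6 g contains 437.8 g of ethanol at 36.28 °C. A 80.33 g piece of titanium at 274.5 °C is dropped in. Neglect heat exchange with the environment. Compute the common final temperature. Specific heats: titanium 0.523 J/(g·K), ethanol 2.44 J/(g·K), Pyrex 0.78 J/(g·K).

T_f ≈ 43.8 °C

Conservation of energy gives ΣQ = 0:
80.33*0.523*(T − 274.5) + 437.8*2.44*(T − 36.28) + 290.6*0.78*(T − 36.28) = 0
42.01(T − 274.5) + 1068.2(T − 36.28) + 226.67(T − 36.28) = 0
(42.01 + 1068.2 + 226.67) T = 42.01*274.5 + 1068.2*36.28 + 226.67*36.28
T = 58511 / 1336.9 = 43.8 °C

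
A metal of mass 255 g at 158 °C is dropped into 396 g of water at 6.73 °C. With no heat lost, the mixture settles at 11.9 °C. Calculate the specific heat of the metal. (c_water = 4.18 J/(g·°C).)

Heat lost by the metal = heat gained by the water:
255×c×(158 − 11.9) = 396×4.18×(11.9 − 6.73)
37256 c = 8557.8  ⇒  c ≈ 0.2297 J/(g·°C)

c ≈ 0.23 J/(g·°C)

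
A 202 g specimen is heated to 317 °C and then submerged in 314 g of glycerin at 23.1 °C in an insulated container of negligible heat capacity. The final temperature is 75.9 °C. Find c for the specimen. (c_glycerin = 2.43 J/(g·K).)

c ≈ 0.827 J/(g·K)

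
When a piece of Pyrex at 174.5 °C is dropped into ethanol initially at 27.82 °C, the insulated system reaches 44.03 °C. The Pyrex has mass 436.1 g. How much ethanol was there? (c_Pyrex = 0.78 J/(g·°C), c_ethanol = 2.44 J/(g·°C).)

m ≈ 1120 g

Heat lost by the Pyrex = heat gained by the ethanol:
436.1·0.78·(174.5 − 44.03) = m·2.44·(44.03 − 27.82)
39.55 m = 44380  ⇒  m ≈ 1122 g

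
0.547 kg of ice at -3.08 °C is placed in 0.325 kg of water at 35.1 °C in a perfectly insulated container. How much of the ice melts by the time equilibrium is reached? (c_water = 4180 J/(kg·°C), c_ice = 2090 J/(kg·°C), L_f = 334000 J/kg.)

m_melted ≈ 0.132 kg

Heat available from the water dropping to 0 °C: 0.325·4180·35.1 = 47683 J.
Warming the ice to 0 °C takes 0.547·2090·3.08 = 3521.1 J, leaving 44162 J for melting.
Fully melting the ice requires m_ice L_f = 0.547·334000 = 182698 J.
44162 J < 182698 J, so only part of the ice melts and the system sits at 0 °C.
m_melted·334000 = 44162  ⇒  m_melted ≈ 0.1322 kg.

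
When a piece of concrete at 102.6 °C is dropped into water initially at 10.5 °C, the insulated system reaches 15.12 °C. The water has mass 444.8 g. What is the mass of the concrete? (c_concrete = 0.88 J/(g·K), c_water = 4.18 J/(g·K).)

m ≈ 112 g

|Q_concrete| = |Q_water|:
m×0.88×(102.6 − 15.12) = 444.8×4.18×(15.12 − 10.5)
76.98 m = 8589.8  ⇒  m ≈ 111.6 g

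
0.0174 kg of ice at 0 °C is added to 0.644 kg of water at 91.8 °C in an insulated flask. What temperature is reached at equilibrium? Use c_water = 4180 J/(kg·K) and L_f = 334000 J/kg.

T_f ≈ 87.3 °C

Energy conservation, ΣQ = 0:
melt ice: 0.0174×334000 = 5811.6; meltwater 0→T: 0.0174×4180×T = 72.73 T; water cools: 0.644×4180×(T − 91.8) = 2691.9(T − 91.8)
2764.7 T = 247118 − 5811.6 = 241307
T ≈ 87.28 °C — above 0 °C, consistent with complete melting.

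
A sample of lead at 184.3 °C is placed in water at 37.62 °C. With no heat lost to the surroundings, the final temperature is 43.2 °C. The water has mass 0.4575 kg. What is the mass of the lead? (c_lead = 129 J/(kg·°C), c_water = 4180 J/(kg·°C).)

m ≈ 0.586 kg

Conservation of energy gives ΣQ = 0:
m·129·(43.2 − 184.3) + 0.4575·4180·(43.2 − 37.62) = 0
-18202 m = -10671
m = -10671/-18202 ≈ 0.5863 kg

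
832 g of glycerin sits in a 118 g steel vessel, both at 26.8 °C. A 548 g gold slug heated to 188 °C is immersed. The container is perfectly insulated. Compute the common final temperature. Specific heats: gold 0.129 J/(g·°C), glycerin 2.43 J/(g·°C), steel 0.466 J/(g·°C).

With ΣQ=0 the equilibrium temperature is the m·c-weighted mean:
T_f = (70.69*188 + 2021.8*26.8 + 54.99*26.8) / (70.69 + 2021.8 + 54.99)
    = 68947 / 2147.4 ≈ 32.11 °C

T_f ≈ 32.1 °C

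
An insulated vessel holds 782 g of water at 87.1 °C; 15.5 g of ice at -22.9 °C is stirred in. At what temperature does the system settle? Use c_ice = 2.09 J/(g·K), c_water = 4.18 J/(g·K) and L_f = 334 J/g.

Setting the total heat transfer to zero:
warm ice to 0 °C: 15.5·2.09·(0 − (-22.9)) = 741.85
  melt ice: 15.5·334 = 5177
  warm the meltwater: 64.79 T
  water: 3268.8(T − 87.1)
3333.5 T = 284709 − 5918.8 = 278790
T ≈ 83.63 °C (positive, so assuming full melt was valid).

T_f ≈ 83.6 °C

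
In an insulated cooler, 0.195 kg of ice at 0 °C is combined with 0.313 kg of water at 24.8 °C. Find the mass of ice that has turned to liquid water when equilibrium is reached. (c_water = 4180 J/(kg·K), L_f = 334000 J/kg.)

Cooling the water to 0 °C releases 0.313·4180·24.8 = 32447 J.
Fully melting the ice requires m_ice L_f = 0.195·334000 = 65130 J.
That's not enough to melt it all — equilibrium is at 0 °C with ice remaining.
Mass melted = 32447/334000 ≈ 0.09715 kg.

m_melted ≈ 0.0971 kg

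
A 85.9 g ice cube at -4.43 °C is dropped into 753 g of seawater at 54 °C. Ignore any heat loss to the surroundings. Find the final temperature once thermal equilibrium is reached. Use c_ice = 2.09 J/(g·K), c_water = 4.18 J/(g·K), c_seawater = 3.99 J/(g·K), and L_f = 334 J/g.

T_f ≈ 39.5 °C

Net heat exchanged in the isolated system is zero:
ice -4.43→0 °C: 85.9×2.09×4.43 = 795.32
  melt ice: 85.9×334 = 28691
  warm the meltwater: 359.06 T
  seawater: 3004.5(T − 54)
3363.5 T = 162241 − 29486 = 132755
T ≈ 39.47 °C. Since T > 0 °C, the all-ice-melts assumption holds.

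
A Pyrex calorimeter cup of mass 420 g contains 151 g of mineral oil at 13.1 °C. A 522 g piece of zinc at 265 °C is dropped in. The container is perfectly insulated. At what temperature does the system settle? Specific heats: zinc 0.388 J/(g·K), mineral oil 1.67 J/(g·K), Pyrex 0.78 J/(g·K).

T_f ≈ 78.3 °C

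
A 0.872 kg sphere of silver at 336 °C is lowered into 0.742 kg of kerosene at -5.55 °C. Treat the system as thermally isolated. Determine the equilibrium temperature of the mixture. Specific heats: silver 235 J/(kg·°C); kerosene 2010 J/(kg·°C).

Let T be the final temperature. ΣQ_i = 0:
0.872·235·(T − 336) + 0.742·2010·(T − (-5.55)) = 0
1696.3 T = 60576
T = 60576/1696.3 ≈ 35.71 °C

T_f ≈ 35.7 °C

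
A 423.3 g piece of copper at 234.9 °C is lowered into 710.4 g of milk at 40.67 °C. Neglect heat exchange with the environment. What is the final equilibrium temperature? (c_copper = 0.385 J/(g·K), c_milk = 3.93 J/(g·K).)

T_f ≈ 51.4 °C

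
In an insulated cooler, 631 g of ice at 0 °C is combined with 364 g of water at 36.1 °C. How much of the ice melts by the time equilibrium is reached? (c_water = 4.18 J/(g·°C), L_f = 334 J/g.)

m_melted ≈ 164 g

Heat available from the water dropping to 0 °C: 364×4.18×36.1 = 54927 J.
To melt every bit of ice: 631×334 = 210754 J.
54927 J < 210754 J, so only part of the ice melts and the system sits at 0 °C.
m_melt = 54927 / L_f = 164.5 g.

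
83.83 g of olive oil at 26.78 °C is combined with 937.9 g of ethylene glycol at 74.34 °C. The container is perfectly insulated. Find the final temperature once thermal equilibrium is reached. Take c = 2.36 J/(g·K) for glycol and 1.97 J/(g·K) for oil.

T_f ≈ 71.0 °C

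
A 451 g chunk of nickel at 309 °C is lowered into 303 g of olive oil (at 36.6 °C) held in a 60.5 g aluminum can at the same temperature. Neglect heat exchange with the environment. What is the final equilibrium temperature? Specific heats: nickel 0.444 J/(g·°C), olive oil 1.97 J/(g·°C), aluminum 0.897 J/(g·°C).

T_f ≈ 100.7 °C

T_f = Σ m_i c_i T_i / Σ m_i c_i:
T_f = (200.24×309 + 596.91×36.6 + 54.27×36.6) / (200.24 + 596.91 + 54.27)
    = 85709 / 851.42 ≈ 100.67 °C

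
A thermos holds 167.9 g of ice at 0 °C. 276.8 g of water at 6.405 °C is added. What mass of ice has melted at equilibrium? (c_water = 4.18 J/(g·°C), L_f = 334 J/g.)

Heat available from the water dropping to 0 °C: 276.8·4.18·6.405 = 7410.7 J.
Fully melting the ice requires m_ice L_f = 167.9·334 = 56079 J.
That's not enough to melt it all — equilibrium is at 0 °C with ice remaining.
m_melt = 7410.7 / L_f = 22.19 g.

m_melted ≈ 22.2 g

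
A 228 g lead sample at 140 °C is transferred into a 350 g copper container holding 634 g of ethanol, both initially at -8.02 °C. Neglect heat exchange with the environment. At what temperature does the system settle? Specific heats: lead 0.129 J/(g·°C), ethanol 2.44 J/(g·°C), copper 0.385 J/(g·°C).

Let T be the final temperature. ΣQ_i = 0:
228·0.129·(T − 140) + 634·2.44·(T − (-8.02)) + 350·0.385·(T − (-8.02)) = 0
1711.1 T = -9369.6
T = -9369.6 / 1711.1 = -5.48 °C

T_f ≈ -5.5 °C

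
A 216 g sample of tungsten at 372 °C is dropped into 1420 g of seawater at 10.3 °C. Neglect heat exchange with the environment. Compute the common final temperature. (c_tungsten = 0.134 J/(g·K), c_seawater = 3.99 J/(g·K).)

T_f ≈ 12.1 °C

Net heat exchanged in the isolated system is zero:
216×0.134×(T − 372) + 1420×3.99×(T − 10.3) = 0
28.94(T − 372) + 5665.8(T − 10.3) = 0
5694.7 T = 69125
T ≈ 12.14 °C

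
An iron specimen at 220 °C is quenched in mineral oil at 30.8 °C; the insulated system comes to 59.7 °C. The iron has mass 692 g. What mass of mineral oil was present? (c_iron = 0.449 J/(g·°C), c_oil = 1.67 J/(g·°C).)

m ≈ 1030 g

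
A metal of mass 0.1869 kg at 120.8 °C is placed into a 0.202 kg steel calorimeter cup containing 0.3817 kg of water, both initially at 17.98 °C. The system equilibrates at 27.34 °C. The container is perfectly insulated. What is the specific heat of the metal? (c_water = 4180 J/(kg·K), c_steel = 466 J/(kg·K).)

c ≈ 905 J/(kg·K)

Let T be the final temperature. ΣQ_i = 0:
0.1869·c·(27.34 − 120.8) + 0.3817·4180·(27.34 − 17.98) + 0.202·466·(27.34 − 17.98) = 0
-17.47 c = -15815
c = -15815/-17.47 ≈ 905.4 J/(kg·K)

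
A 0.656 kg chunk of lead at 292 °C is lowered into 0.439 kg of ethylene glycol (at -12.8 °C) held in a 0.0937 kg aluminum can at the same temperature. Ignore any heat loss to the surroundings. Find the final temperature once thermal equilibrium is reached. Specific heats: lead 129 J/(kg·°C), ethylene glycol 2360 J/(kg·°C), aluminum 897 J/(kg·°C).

T_f ≈ 8.6 °C

Net heat exchanged in the isolated system is zero:
0.656·129·(T − 292) + 0.439·2360·(T − (-12.8)) + 0.0937·897·(T − (-12.8)) = 0
84.62(T − 292) + 1036(T − (-12.8)) + 84.05(T − (-12.8)) = 0
(84.62 + 1036 + 84.05) T = 84.62·292 + 1036·(-12.8) + 84.05·(-12.8)
T = 10373/1204.7 ≈ 8.61 °C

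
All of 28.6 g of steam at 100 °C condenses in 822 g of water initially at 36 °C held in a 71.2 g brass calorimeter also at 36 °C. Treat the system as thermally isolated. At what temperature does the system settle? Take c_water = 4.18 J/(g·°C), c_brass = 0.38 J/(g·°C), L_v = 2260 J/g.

Sum of m c ΔT and latent-heat terms is zero:
condense steam: −28.6·2260 = −64636
  condensate cools 100→T: 28.6·4.18·(T − 100) = 119.55(T − 100)
  original water: 3436(T − 36)
  cup: 27.06(T − 36)
3582.6 T = 64636 + 11955 + 124669 = 201259
T ≈ 56.18 °C — below 100 °C, confirming all the steam condensed.

T_f ≈ 56.2 °C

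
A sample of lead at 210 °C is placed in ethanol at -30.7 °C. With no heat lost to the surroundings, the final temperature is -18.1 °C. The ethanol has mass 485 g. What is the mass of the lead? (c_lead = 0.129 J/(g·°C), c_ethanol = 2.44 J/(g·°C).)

m ≈ 507 g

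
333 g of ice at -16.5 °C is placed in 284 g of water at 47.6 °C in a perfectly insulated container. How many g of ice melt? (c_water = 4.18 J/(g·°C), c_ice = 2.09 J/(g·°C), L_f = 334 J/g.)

Water can give up m c ΔT = 284×4.18×47.6 = 56507 J before reaching 0 °C.
Of that, 333×2.09×16.5 = 11484 J goes to bring the ice to 0 °C, leaving 45023 J.
Melting all 333 g of ice would need 333×334 = 111222 J.
That's not enough to melt it all — equilibrium is at 0 °C with ice remaining.
m_melt = 45023 / L_f = 134.8 g.

m_melted ≈ 135 g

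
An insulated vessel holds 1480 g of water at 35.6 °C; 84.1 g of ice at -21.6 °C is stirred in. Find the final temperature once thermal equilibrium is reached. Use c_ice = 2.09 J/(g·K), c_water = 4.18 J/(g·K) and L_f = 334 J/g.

T_f ≈ 28.8 °C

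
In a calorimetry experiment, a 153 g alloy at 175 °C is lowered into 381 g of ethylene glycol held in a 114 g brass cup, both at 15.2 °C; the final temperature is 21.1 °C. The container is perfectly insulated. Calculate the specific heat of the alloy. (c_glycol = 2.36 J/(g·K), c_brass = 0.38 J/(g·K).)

c ≈ 0.236 J/(g·K)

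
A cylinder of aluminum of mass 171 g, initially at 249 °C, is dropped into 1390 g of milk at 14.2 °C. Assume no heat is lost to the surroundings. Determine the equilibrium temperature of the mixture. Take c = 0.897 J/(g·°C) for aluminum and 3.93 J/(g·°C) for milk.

T_f ≈ 20.6 °C

T_f is the heat-capacity-weighted average of the initial temperatures:
T_f = (153.39×249 + 5462.7×14.2) / (153.39 + 5462.7)
    = 115764 / 5616.1 ≈ 20.61 °C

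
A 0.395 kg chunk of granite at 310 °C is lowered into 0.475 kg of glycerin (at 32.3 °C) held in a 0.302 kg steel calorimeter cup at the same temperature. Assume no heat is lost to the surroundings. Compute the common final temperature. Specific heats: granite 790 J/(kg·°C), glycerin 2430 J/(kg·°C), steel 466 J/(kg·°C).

T_f is the heat-capacity-weighted average of the initial temperatures:
T_f = (312.05·310 + 1154.2·32.3 + 140.73·32.3) / (312.05 + 1154.2 + 140.73)
    = 138563 / 1607 ≈ 86.22 °C

T_f ≈ 86.2 °C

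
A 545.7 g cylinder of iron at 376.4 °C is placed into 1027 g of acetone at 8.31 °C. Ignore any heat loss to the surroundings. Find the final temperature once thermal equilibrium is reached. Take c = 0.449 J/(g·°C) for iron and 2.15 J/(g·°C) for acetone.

T_f ≈ 45.1 °C

T_f is the heat-capacity-weighted average of the initial temperatures:
T_f = (245.02*376.4 + 2208*8.31) / (245.02 + 2208)
    = 110574 / 2453.1 ≈ 45.08 °C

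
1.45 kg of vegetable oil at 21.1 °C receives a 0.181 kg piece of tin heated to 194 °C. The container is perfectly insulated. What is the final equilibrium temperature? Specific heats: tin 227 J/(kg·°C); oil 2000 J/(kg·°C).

T_f ≈ 23.5 °C

|Q_tin| = |Q_oil|:
0.181*227*(194 − T) = 1.45*2000*(T − 21.1)
41.09(194 − T) = 2900(T − 21.1)
2941.1 T = 69161  ⇒  T ≈ 23.52 °C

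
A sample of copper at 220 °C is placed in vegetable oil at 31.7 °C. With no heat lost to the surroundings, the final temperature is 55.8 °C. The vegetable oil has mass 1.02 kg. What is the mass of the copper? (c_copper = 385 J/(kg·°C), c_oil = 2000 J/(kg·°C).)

m ≈ 0.778 kg

|Q_copper| = |Q_oil|:
m·385·(220 − 55.8) = 1.02·2000·(55.8 − 31.7)
63217 m = 49164  ⇒  m ≈ 0.7777 kg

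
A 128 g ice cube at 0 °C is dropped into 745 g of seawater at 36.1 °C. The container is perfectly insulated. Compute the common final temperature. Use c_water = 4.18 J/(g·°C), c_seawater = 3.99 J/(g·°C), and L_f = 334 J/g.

Energy balance with sensible and latent terms:
latent heat to melt: 128·334 = 42752
  meltwater 0→T: 128·4.18·T = 535.04 T
  seawater cools: 745·3.99·(T − 36.1) = 2972.6(T − 36.1)
3507.6 T = 107309 − 42752 = 64557
T ≈ 18.40 °C — above 0 °C, consistent with complete melting.

T_f ≈ 18.4 °C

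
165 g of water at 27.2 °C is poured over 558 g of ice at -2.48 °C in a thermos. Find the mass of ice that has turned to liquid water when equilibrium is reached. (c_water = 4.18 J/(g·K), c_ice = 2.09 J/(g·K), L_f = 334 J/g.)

Cooling the water to 0 °C releases 165·4.18·27.2 = 18760 J.
Of that, 558·2.09·2.48 = 2892.2 J goes to bring the ice to 0 °C, leaving 15868 J.
To melt every bit of ice: 558·334 = 186372 J.
15868 J < 186372 J, so only part of the ice melts and the system sits at 0 °C.
Mass melted = 15868/334 ≈ 47.51 g.

m_melted ≈ 47.5 g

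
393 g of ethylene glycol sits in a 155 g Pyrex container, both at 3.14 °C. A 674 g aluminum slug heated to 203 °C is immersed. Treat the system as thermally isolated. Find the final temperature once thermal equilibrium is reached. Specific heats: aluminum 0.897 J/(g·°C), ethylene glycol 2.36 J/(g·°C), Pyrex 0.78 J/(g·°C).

T_f ≈ 76.2 °C

Energy conservation, ΣQ = 0:
674·0.897·(T − 203) + 393·2.36·(T − 3.14) + 155·0.78·(T − 3.14) = 0
1653 T = 126021
T ≈ 76.24 °C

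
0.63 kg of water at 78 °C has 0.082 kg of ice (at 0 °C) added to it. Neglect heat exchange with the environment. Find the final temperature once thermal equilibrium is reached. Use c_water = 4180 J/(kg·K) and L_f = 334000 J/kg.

Setting the total heat transfer to zero:
latent heat to melt: 0.082×334000 = 27388; warm the meltwater: 342.76 T; water: 2633.4(T − 78)
2976.2 T = 205405 − 27388 = 178017
T ≈ 59.81 °C (positive, so assuming full melt was valid).

T_f ≈ 59.8 °C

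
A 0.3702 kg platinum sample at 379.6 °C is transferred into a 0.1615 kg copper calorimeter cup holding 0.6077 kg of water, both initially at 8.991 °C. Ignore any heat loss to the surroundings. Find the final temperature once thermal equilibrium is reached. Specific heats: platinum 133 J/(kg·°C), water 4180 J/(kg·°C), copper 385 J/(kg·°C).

Taking heat into each body as positive, Σ m c ΔT = 0:
0.3702×133×(T − 379.6) + 0.6077×4180×(T − 8.991) + 0.1615×385×(T − 8.991) = 0
49.24(T − 379.6) + 2540.2(T − 8.991) + 62.18(T − 8.991) = 0
2651.6 T = 42088
T ≈ 15.87 °C

T_f ≈ 15.9 °C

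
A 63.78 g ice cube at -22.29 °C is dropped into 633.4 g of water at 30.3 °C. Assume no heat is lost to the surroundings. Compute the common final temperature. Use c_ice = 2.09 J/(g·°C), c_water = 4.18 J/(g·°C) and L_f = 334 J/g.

T_f ≈ 19.2 °C

Net heat exchanged in the isolated system is zero:
warm ice to 0 °C: 63.78·2.09·(0 − (-22.29)) = 2971.3
  latent heat to melt: 63.78·334 = 21303
  meltwater 0→T: 63.78·4.18·T = 266.6 T
  water: 2647.6(T − 30.3)
2914.2 T = 80223 − 24274 = 55949
T ≈ 19.20 °C — above 0 °C, consistent with complete melting.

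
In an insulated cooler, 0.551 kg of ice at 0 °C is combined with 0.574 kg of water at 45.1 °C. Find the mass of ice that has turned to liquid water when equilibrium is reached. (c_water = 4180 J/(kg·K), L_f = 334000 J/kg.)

Heat available from the water dropping to 0 °C: 0.574·4180·45.1 = 108209 J.
To melt every bit of ice: 0.551·334000 = 184034 J.
108209 J < 184034 J, so only part of the ice melts and the system sits at 0 °C.
m_melt = 108209 / L_f = 0.324 kg.

m_melted ≈ 0.324 kg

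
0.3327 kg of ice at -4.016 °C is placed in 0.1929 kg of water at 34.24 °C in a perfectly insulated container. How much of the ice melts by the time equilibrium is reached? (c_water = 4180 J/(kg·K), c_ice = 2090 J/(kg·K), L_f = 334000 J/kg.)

m_melted ≈ 0.0743 kg

Cooling the water to 0 °C releases 0.1929·4180·34.24 = 27608 J.
Warming the ice to 0 °C takes 0.3327·2090·4.016 = 2792.5 J, leaving 24816 J for melting.
To melt every bit of ice: 0.3327·334000 = 111122 J.
Since 24816 < 111122 J, not all the ice melts; equilibrium is at 0 °C.
m_melt = 24816 / L_f = 0.0743 kg.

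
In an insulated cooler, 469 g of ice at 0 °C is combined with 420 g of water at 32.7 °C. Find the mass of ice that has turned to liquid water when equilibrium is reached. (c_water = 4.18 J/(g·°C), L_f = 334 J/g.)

Heat available from the water dropping to 0 °C: 420×4.18×32.7 = 57408 J.
Fully melting the ice requires m_ice L_f = 469×334 = 156646 J.
That's not enough to melt it all — equilibrium is at 0 °C with ice remaining.
Mass melted = 57408/334 ≈ 171.9 g.

m_melted ≈ 172 g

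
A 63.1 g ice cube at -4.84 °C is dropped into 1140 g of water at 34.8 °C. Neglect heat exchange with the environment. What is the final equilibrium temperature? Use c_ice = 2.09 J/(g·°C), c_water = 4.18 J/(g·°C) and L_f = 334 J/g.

Conservation of energy gives ΣQ = 0:
warm ice to 0 °C: 63.1×2.09×(0 − (-4.84)) = 638.29
  melt ice: 63.1×334 = 21075
  meltwater 0→T: 63.1×4.18×T = 263.76 T
  water: 4765.2(T − 34.8)
5029 T = 165829 − 21714 = 144115
T ≈ 28.66 °C (positive, so assuming full melt was valid).

T_f ≈ 28.7 °C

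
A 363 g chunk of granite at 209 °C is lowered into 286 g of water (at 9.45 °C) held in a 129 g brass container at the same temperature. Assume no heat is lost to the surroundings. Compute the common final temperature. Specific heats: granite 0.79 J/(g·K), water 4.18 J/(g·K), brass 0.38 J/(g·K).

T_f ≈ 46.8 °C

With ΣQ=0 the equilibrium temperature is the m·c-weighted mean:
T_f = (286.77×209 + 1195.5×9.45 + 49.02×9.45) / (286.77 + 1195.5 + 49.02)
    = 71695 / 1531.3 ≈ 46.82 °C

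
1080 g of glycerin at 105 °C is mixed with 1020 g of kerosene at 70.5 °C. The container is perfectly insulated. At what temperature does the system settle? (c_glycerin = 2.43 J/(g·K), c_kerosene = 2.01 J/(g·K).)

T_f ≈ 89.9 °C

Heat lost by the glycerin equals heat gained by the kerosene:
1080·2.43·(105 − T) = 1020·2.01·(T − 70.5)
2624.4(105 − T) = 2050.2(T − 70.5)
4674.6 T = 420101  ⇒  T ≈ 89.87 °C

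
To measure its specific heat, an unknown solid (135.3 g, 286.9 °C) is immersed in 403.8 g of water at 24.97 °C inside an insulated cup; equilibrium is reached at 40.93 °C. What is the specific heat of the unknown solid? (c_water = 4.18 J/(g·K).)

c ≈ 0.809 J/(g·K)

Taking heat into each body as positive, Σ m c ΔT = 0:
135.3×c×(40.93 − 286.9) + 403.8×4.18×(40.93 − 24.97) = 0
-33280 c = -26939
c = -26939/-33280 ≈ 0.8095 J/(g·K)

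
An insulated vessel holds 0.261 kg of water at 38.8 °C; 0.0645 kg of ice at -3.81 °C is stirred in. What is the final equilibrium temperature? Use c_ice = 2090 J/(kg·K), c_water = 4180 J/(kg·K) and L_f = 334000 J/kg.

Taking heat into each body as positive, Σ m c ΔT = 0:
warm ice to 0 °C: 0.0645×2090×(0 − (-3.81)) = 513.61
  melt ice: 0.0645×334000 = 21543
  meltwater 0→T: 0.0645×4180×T = 269.61 T
  water: 1091(T − 38.8)
1360.6 T = 42330 − 22057 = 20273
T ≈ 14.90 °C (positive, so assuming full melt was valid).

T_f ≈ 14.9 °C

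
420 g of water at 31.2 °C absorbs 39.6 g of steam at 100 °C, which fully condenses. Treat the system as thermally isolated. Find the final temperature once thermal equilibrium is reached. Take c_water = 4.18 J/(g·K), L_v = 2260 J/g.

T_f ≈ 83.7 °C

Setting the total heat transfer to zero:
steam→water at 100 °C releases m L_v = 39.6·2260 = 89496
  condensate cools 100→T: 39.6·4.18·(T − 100) = 165.53(T − 100)
  water warms: 420·4.18·(T − 31.2) = 1755.6(T − 31.2)
1921.1 T = 89496 + 16553 + 54775 = 160824
T ≈ 83.71 °C — below 100 °C, confirming all the steam condensed.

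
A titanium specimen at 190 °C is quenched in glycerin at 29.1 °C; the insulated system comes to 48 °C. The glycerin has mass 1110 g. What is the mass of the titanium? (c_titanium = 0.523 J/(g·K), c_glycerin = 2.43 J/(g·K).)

m ≈ 686 g

Heat lost by the titanium = heat gained by the glycerin:
m·0.523·(190 − 48) = 1110·2.43·(48 − 29.1)
74.27 m = 50979  ⇒  m ≈ 686.4 g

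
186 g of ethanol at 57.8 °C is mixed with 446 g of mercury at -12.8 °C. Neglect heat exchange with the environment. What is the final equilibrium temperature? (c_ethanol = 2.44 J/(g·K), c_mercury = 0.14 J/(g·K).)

T_f ≈ 49.3 °C

Energy conservation, ΣQ = 0:
186·2.44·(T − 57.8) + 446·0.14·(T − (-12.8)) = 0
(453.84 + 62.44) T = 453.84·57.8 + 62.44·(-12.8)
T ≈ 49.26 °C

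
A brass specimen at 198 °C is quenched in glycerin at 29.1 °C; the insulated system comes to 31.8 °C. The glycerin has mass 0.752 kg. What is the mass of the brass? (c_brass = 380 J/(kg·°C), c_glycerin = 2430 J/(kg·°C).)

m ≈ 0.0781 kg

|Q_brass| = |Q_glycerin|:
m×380×(198 − 31.8) = 0.752×2430×(31.8 − 29.1)
63156 m = 4933.9  ⇒  m ≈ 0.07812 kg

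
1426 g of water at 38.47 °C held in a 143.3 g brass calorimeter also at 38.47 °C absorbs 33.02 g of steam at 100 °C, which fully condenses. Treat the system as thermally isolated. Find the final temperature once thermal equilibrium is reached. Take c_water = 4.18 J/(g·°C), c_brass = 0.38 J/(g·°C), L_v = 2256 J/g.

T_f ≈ 52.0 °C

Energy conservation, ΣQ = 0:
steam→water at 100 °C releases m L_v = 33.02·2256 = 74493
  condensate cools 100→T: 33.02·4.18·(T − 100) = 138.02(T − 100)
  original water: 5960.7(T − 38.47)
  brass cup: 143.3·0.38·(T − 38.47) = 54.45(T − 38.47)
6153.2 T = 74493 + 13802 + 231402 = 319698
T ≈ 51.96 °C — below 100 °C, confirming all the steam condensed.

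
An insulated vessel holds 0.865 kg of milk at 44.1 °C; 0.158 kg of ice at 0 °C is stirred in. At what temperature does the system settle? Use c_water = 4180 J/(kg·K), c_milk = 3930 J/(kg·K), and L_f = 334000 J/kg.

T_f ≈ 23.9 °C

Heat gained plus heat lost sum to zero:
fusion: m_ice L_f = 0.158·334000 = 52772; meltwater 0→T: 0.158·4180·T = 660.44 T; milk: 3399.4(T − 44.1)
4059.9 T = 149916 − 52772 = 97144
T ≈ 23.93 °C — above 0 °C, consistent with complete melting.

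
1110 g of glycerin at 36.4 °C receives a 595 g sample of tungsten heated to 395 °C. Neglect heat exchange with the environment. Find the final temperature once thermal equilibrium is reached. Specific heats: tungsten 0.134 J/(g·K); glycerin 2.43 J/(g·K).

T_f ≈ 46.7 °C

T_f = Σ m_i c_i T_i / Σ m_i c_i:
T_f = (79.73×395 + 2697.3×36.4) / (79.73 + 2697.3)
    = 129675 / 2777 ≈ 46.70 °C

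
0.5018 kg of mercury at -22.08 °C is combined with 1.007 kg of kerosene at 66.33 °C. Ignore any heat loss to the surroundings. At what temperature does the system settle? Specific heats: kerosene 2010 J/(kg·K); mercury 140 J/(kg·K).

T_f ≈ 63.4 °C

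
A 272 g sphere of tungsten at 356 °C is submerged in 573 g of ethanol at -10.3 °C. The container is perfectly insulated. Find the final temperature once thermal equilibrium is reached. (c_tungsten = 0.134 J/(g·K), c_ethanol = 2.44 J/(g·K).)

T_f ≈ -1.0 °C

With ΣQ=0 the equilibrium temperature is the m·c-weighted mean:
T_f = (36.45×356 + 1398.1×(-10.3)) / (36.45 + 1398.1)
    = -1425.1 / 1434.6 ≈ -0.99 °C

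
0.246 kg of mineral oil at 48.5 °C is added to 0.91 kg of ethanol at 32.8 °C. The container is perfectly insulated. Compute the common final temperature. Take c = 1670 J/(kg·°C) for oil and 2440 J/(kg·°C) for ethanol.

T_f ≈ 35.3 °C

Let T be the final temperature. ΣQ_i = 0:
0.246*1670*(T − 48.5) + 0.91*2440*(T − 32.8) = 0
410.82(T − 48.5) + 2220.4(T − 32.8) = 0
(410.82 + 2220.4) T = 410.82*48.5 + 2220.4*32.8
T = 92754 / 2631.2 = 35.3 °C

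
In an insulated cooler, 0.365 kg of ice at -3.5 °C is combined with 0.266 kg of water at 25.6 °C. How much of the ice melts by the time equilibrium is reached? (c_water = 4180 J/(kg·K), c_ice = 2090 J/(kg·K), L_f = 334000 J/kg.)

m_melted ≈ 0.0772 kg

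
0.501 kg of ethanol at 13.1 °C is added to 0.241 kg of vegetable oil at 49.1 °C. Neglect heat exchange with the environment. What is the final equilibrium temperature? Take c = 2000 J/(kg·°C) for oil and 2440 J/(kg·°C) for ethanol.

T_f ≈ 23.3 °C

Heat gained plus heat lost sum to zero:
0.241*2000*(T − 49.1) + 0.501*2440*(T − 13.1) = 0
482(T − 49.1) + 1222.4(T − 13.1) = 0
1704.4 T = 39680
T = 39680 / 1704.4 = 23.3 °C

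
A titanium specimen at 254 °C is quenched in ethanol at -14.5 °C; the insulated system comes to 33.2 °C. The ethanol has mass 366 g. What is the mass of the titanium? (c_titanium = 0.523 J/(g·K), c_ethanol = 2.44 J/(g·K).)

m ≈ 369 g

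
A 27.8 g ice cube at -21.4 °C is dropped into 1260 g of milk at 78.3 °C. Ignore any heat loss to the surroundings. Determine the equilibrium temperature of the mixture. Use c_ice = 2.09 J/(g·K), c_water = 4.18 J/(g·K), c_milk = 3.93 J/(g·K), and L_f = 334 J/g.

T_f ≈ 74.4 °C

Heat gained plus heat lost sum to zero:
warm ice to 0 °C: 27.8×2.09×(0 − (-21.4)) = 1243.4
  melt ice: 27.8×334 = 9285.2
  meltwater 0→T: 27.8×4.18×T = 116.2 T
  milk cools: 1260×3.93×(T − 78.3) = 4951.8(T − 78.3)
5068 T = 387726 − 10529 = 377197
T ≈ 74.43 °C (positive, so assuming full melt was valid).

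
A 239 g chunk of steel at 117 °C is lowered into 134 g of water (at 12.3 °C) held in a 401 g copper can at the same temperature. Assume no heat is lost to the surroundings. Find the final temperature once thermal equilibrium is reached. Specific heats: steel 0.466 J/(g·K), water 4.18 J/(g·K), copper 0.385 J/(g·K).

T_f ≈ 26.4 °C

Let T be the final temperature. ΣQ_i = 0:
239·0.466·(T − 117) + 134·4.18·(T − 12.3) + 401·0.385·(T − 12.3) = 0
111.37(T − 117) + 560.12(T − 12.3) + 154.38(T − 12.3) = 0
(111.37 + 560.12 + 154.38) T = 111.37·117 + 560.12·12.3 + 154.38·12.3
T ≈ 26.42 °C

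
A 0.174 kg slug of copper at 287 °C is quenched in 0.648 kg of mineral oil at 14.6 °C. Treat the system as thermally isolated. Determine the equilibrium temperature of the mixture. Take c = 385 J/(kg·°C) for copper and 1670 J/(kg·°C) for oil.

T_f ≈ 30.5 °C

Set heat shed by the hot body equal to heat absorbed by the cold body:
0.174×385×(287 − T) = 0.648×1670×(T − 14.6)
66.99(287 − T) = 1082.2(T − 14.6)
1149.2 T = 35026  ⇒  T ≈ 30.48 °C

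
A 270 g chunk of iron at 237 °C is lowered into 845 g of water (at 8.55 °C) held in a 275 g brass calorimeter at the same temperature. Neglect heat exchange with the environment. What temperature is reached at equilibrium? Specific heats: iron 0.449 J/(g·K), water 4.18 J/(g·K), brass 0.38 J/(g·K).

Setting the total heat transfer to zero:
270·0.449·(T − 237) + 845·4.18·(T − 8.55) + 275·0.38·(T − 8.55) = 0
121.23(T − 237) + 3532.1(T − 8.55) + 104.5(T − 8.55) = 0
(121.23 + 3532.1 + 104.5) T = 121.23·237 + 3532.1·8.55 + 104.5·8.55
T = 59824/3757.8 ≈ 15.92 °C

T_f ≈ 15.9 °C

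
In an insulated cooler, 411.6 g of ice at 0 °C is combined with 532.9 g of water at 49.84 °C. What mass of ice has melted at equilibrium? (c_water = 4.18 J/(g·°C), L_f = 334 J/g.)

m_melted ≈ 332 g

Water can give up m c ΔT = 532.9×4.18×49.84 = 111020 J before reaching 0 °C.
Fully melting the ice requires m_ice L_f = 411.6×334 = 137474 J.
That's not enough to melt it all — equilibrium is at 0 °C with ice remaining.
Mass melted = 111020/334 ≈ 332.4 g.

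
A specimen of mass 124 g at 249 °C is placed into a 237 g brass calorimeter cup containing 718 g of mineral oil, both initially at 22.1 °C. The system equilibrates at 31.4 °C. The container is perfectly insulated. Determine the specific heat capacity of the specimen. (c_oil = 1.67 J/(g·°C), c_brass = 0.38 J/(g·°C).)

c ≈ 0.444 J/(g·°C)

Setting the total heat transfer to zero:
124·c·(31.4 − 249) + 718·1.67·(31.4 − 22.1) + 237·0.38·(31.4 − 22.1) = 0
-26982 c = -11989
c = -11989/-26982 ≈ 0.4443 J/(g·°C)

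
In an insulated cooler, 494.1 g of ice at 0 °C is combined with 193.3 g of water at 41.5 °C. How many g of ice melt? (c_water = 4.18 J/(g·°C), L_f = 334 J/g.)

m_melted ≈ 100 g

Heat available from the water dropping to 0 °C: 193.3·4.18·41.5 = 33532 J.
To melt every bit of ice: 494.1·334 = 165029 J.
Since 33532 < 165029 J, not all the ice melts; equilibrium is at 0 °C.
m_melted·334 = 33532  ⇒  m_melted ≈ 100.4 g.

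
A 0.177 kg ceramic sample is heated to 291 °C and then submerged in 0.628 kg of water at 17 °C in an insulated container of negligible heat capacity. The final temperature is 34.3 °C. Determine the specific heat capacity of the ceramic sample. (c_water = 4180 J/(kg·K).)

Heat gained plus heat lost sum to zero:
0.177×c×(34.3 − 291) + 0.628×4180×(34.3 − 17) = 0
-45.44 c = -45413
c = -45413/-45.44 ≈ 999.5 J/(kg·K)

c ≈ 1000 J/(kg·K)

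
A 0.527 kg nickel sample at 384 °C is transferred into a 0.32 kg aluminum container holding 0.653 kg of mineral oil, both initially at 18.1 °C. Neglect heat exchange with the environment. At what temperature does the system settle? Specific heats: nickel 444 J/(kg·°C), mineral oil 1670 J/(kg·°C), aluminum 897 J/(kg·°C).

With ΣQ=0 the equilibrium temperature is the m·c-weighted mean:
T_f = (233.99*384 + 1090.5*18.1 + 287.04*18.1) / (233.99 + 1090.5 + 287.04)
    = 114785 / 1611.5 ≈ 71.23 °C

T_f ≈ 71.2 °C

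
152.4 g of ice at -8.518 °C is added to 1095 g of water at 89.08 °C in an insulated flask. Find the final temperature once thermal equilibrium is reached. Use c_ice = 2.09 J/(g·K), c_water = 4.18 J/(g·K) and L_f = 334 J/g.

T_f ≈ 67.9 °C

Setting the total heat transfer to zero:
ice -8.518→0 °C: 152.4·2.09·8.518 = 2713.1; latent heat to melt: 152.4·334 = 50902; meltwater 0→T: 152.4·4.18·T = 637.03 T; water cools: 1095·4.18·(T − 89.08) = 4577.1(T − 89.08)
5214.1 T = 407728 − 53615 = 354113
T ≈ 67.91 °C. Since T > 0 °C, the all-ice-melts assumption holds.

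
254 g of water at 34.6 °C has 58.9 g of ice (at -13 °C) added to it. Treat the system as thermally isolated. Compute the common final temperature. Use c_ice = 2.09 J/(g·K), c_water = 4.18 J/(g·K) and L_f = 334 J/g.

T_f ≈ 11.8 °C

Heat gained plus heat lost sum to zero:
ice -13→0 °C: 58.9·2.09·13 = 1600.3
  latent heat to melt: 58.9·334 = 19673
  warm the meltwater: 246.2 T
  water: 1061.7(T − 34.6)
1307.9 T = 36736 − 21273 = 15463
T ≈ 11.82 °C — above 0 °C, consistent with complete melting.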